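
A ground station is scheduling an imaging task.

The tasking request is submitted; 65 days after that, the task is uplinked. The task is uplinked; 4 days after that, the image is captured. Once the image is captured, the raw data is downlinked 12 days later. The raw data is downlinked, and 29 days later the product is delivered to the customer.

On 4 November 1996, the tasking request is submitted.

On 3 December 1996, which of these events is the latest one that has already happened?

The tasking request is submitted: Nov 4, 1996.
The task is uplinked: Nov 4, 1996 + 65 days = Jan 8, 1997.
The image is captured: Jan 8, 1997 + 4 days = Jan 12, 1997.
The raw data is downlinked: Jan 12, 1997 + 12 days = Jan 24, 1997.
The product is delivered to the customer: Jan 24, 1997 + 29 days = Feb 22, 1997.
Dec 3, 1996 falls between when the tasking request is submitted (Nov 4, 1996) and when the task is uplinked (Jan 8, 1997).

The tasking request is submitted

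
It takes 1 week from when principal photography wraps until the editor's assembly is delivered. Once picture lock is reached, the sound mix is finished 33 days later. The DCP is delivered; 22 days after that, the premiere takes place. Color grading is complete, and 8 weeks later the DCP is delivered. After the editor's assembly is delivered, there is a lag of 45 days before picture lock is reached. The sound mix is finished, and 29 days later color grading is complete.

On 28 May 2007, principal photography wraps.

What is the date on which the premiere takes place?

6 December 2007

Principal photography wraps: May 28, 2007.
The editor's assembly is delivered: May 28, 2007 + 1 week = Jun 4, 2007.
Picture lock is reached: Jun 4, 2007 + 45 days = Jul 19, 2007.
The sound mix is finished: Jul 19, 2007 + 33 days = Aug 21, 2007.
Color grading is complete: Aug 21, 2007 + 29 days = Sep 19, 2007.
The DCP is delivered: Sep 19, 2007 + 8 weeks = Nov 14, 2007.
The premiere takes place: Nov 14, 2007 + 22 days = Dec 6, 2007.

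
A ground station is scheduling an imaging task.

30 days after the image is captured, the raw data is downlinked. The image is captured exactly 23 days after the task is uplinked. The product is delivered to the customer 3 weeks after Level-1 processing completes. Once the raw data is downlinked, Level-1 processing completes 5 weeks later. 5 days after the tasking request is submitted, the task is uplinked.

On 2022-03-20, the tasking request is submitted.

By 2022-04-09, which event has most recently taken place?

The tasking request is submitted: Mar 20, 2022.
The task is uplinked: Mar 20, 2022 + 5 days = Mar 25, 2022.
The image is captured: Mar 25, 2022 + 23 days = Apr 17, 2022.
The raw data is downlinked: Apr 17, 2022 + 30 days = May 17, 2022.
Level-1 processing completes: May 17, 2022 + 5 weeks = Jun 21, 2022.
The product is delivered to the customer: Jun 21, 2022 + 3 weeks = Jul 12, 2022.
Apr 9, 2022 falls between when the task is uplinked (Mar 25, 2022) and when the image is captured (Apr 17, 2022).

The task is uplinked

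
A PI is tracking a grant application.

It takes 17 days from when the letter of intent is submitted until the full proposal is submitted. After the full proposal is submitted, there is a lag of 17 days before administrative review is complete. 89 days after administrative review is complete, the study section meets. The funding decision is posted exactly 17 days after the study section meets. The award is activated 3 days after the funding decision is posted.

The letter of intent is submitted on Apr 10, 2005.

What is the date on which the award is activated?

Aug 31, 2005

The letter of intent is submitted: Apr 10, 2005.
The full proposal is submitted: Apr 10, 2005 + 17 days = Apr 27, 2005.
Administrative review is complete: Apr 27, 2005 + 17 days = May 14, 2005.
The study section meets: May 14, 2005 + 89 days = Aug 11, 2005.
The funding decision is posted: Aug 11, 2005 + 17 days = Aug 28, 2005.
The award is activated: Aug 28, 2005 + 3 days = Aug 31, 2005.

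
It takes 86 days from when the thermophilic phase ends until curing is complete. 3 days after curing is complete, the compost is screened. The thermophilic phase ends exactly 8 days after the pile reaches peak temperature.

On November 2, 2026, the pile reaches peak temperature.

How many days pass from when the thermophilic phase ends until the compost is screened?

89 days

Causal path: the thermophilic phase ends → curing is complete → the compost is screened.
Total delay along the path: 86 + 3 = 89 days.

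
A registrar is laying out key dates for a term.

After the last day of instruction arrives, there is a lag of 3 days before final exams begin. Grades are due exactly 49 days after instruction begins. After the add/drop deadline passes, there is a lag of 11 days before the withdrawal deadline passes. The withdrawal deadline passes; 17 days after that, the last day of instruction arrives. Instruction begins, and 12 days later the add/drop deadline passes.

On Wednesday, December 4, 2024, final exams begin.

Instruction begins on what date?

Final exams begin: Dec 4, 2024.
The last day of instruction arrives: Dec 4, 2024 − 3 days = Dec 1, 2024.
The withdrawal deadline passes: Dec 1, 2024 − 17 days = Nov 14, 2024.
The add/drop deadline passes: Nov 14, 2024 − 11 days = Nov 3, 2024.
Instruction begins: Nov 3, 2024 − 12 days = Oct 22, 2024.

Tuesday, October 22, 2024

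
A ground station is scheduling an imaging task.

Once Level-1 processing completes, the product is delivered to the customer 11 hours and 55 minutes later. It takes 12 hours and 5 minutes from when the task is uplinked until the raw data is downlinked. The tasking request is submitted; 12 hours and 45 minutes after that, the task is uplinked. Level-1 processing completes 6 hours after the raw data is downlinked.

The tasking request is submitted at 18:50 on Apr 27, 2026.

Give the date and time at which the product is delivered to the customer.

The tasking request is submitted: 18:50 Apr 27, 2026.
The task is uplinked: 18:50 Apr 27, 2026 + 12h45m = 07:35 Apr 28, 2026.
The raw data is downlinked: 07:35 Apr 28, 2026 + 12h05m = 19:40 Apr 28, 2026.
Level-1 processing completes: 19:40 Apr 28, 2026 + 6h = 01:40 Apr 29, 2026.
The product is delivered to the customer: 01:40 Apr 29, 2026 + 11h55m = 13:35 Apr 29, 2026.

13:35 on Apr 29, 2026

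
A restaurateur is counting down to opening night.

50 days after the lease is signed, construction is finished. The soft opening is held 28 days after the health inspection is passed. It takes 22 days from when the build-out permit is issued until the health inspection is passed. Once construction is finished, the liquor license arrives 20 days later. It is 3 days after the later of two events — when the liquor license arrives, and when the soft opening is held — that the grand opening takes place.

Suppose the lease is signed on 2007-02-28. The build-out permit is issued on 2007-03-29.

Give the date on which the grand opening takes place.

The lease is signed: Feb 28, 2007.
Construction is finished: Feb 28, 2007 + 50 days = Apr 19, 2007.
The liquor license arrives: Apr 19, 2007 + 20 days = May 9, 2007.
The build-out permit is issued: Mar 29, 2007.
The health inspection is passed: Mar 29, 2007 + 22 days = Apr 20, 2007.
The soft opening is held: Apr 20, 2007 + 28 days = May 18, 2007.
Both prerequisites met — the liquor license arrives (May 9, 2007), the soft opening is held (May 18, 2007); the later is May 18, 2007.
The grand opening takes place: May 18, 2007 + 3 days = May 21, 2007.

2007-05-21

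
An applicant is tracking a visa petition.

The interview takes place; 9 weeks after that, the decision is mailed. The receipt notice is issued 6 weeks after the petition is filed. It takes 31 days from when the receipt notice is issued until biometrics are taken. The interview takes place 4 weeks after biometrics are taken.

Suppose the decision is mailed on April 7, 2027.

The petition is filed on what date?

October 25, 2026

The decision is mailed: Apr 7, 2027.
The interview takes place: Apr 7, 2027 − 9 weeks = Feb 3, 2027.
Biometrics are taken: Feb 3, 2027 − 4 weeks = Jan 6, 2027.
The receipt notice is issued: Jan 6, 2027 − 31 days = Dec 6, 2026.
The petition is filed: Dec 6, 2026 − 6 weeks = Oct 25, 2026.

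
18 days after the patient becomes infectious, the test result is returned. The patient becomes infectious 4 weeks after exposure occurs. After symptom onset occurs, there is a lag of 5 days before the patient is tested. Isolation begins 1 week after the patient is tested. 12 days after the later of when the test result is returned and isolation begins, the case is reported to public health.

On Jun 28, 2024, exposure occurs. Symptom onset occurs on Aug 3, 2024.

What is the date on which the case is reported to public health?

Aug 27, 2024

Exposure occurs: Jun 28, 2024.
The patient becomes infectious: Jun 28, 2024 + 4 weeks = Jul 26, 2024.
The test result is returned: Jul 26, 2024 + 18 days = Aug 13, 2024.
Symptom onset occurs: Aug 3, 2024.
The patient is tested: Aug 3, 2024 + 5 days = Aug 8, 2024.
Isolation begins: Aug 8, 2024 + 1 week = Aug 15, 2024.
Both prerequisites met — the test result is returned (Aug 13, 2024), isolation begins (Aug 15, 2024); the later is Aug 15, 2024.
The case is reported to public health: Aug 15, 2024 + 12 days = Aug 27, 2024.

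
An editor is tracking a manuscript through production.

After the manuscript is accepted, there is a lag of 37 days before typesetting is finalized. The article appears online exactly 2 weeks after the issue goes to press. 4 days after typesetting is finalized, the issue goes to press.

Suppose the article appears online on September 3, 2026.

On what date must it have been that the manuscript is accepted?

July 10, 2026

The article appears online: Sep 3, 2026.
The issue goes to press: Sep 3, 2026 − 2 weeks = Aug 20, 2026.
Typesetting is finalized: Aug 20, 2026 − 4 days = Aug 16, 2026.
The manuscript is accepted: Aug 16, 2026 − 37 days = Jul 10, 2026.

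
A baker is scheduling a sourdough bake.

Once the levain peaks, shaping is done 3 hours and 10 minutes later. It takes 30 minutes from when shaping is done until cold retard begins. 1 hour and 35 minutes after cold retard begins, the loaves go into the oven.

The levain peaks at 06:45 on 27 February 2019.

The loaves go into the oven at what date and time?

The levain peaks: 06:45 Feb 27, 2019.
Shaping is done: 06:45 Feb 27, 2019 + 3h10m = 09:55 Feb 27, 2019.
Cold retard begins: 09:55 Feb 27, 2019 + 30m = 10:25 Feb 27, 2019.
The loaves go into the oven: 10:25 Feb 27, 2019 + 1h35m = 12:00 Feb 27, 2019.

12:00 on 27 February 2019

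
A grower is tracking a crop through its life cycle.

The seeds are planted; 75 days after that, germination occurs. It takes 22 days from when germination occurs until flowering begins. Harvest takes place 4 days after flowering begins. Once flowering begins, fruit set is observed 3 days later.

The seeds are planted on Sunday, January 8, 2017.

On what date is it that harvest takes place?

Wednesday, April 19, 2017

The seeds are planted: Jan 8, 2017.
Germination occurs: Jan 8, 2017 + 75 days = Mar 24, 2017.
Flowering begins: Mar 24, 2017 + 22 days = Apr 15, 2017.
Harvest takes place: Apr 15, 2017 + 4 days = Apr 19, 2017.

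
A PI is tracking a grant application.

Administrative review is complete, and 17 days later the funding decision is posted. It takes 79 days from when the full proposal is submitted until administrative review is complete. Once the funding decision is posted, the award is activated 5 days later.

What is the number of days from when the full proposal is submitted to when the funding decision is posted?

96 days

Causal path: the full proposal is submitted → administrative review is complete → the funding decision is posted.
Total delay along the path: 79 + 17 = 96 days.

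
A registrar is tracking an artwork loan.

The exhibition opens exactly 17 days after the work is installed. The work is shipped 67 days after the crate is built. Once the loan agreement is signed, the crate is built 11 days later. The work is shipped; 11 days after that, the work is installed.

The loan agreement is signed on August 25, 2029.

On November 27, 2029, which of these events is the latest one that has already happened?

The loan agreement is signed: Aug 25, 2029.
The crate is built: Aug 25, 2029 + 11 days = Sep 5, 2029.
The work is shipped: Sep 5, 2029 + 67 days = Nov 11, 2029.
The work is installed: Nov 11, 2029 + 11 days = Nov 22, 2029.
The exhibition opens: Nov 22, 2029 + 17 days = Dec 9, 2029.
Nov 27, 2029 falls between when the work is installed (Nov 22, 2029) and when the exhibition opens (Dec 9, 2029).

The work is installed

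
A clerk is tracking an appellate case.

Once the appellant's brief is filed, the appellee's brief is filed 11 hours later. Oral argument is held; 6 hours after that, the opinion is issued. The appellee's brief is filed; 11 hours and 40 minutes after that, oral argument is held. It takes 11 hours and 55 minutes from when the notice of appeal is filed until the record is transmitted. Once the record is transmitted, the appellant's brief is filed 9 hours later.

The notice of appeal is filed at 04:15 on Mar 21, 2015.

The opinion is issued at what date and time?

05:50 on Mar 23, 2015

The notice of appeal is filed: 04:15 Mar 21, 2015.
The record is transmitted: 04:15 Mar 21, 2015 + 11h55m = 16:10 Mar 21, 2015.
The appellant's brief is filed: 16:10 Mar 21, 2015 + 9h = 01:10 Mar 22, 2015.
The appellee's brief is filed: 01:10 Mar 22, 2015 + 11h = 12:10 Mar 22, 2015.
Oral argument is held: 12:10 Mar 22, 2015 + 11h40m = 23:50 Mar 22, 2015.
The opinion is issued: 23:50 Mar 22, 2015 + 6h = 05:50 Mar 23, 2015.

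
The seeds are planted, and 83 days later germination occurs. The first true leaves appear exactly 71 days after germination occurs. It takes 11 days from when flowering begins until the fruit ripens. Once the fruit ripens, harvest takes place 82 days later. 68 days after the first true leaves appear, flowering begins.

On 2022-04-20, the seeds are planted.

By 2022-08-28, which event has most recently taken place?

Germination occurs

The seeds are planted: Apr 20, 2022.
Germination occurs: Apr 20, 2022 + 83 days = Jul 12, 2022.
The first true leaves appear: Jul 12, 2022 + 71 days = Sep 21, 2022.
Flowering begins: Sep 21, 2022 + 68 days = Nov 28, 2022.
The fruit ripens: Nov 28, 2022 + 11 days = Dec 9, 2022.
Harvest takes place: Dec 9, 2022 + 82 days = Mar 1, 2023.
Aug 28, 2022 falls between when germination occurs (Jul 12, 2022) and when the first true leaves appear (Sep 21, 2022).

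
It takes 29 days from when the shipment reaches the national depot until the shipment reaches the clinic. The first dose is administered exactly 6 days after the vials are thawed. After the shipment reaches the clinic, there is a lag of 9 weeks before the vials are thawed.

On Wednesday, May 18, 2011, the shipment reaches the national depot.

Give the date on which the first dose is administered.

The shipment reaches the national depot: May 18, 2011.
The shipment reaches the clinic: May 18, 2011 + 29 days = Jun 16, 2011.
The vials are thawed: Jun 16, 2011 + 9 weeks = Aug 18, 2011.
The first dose is administered: Aug 18, 2011 + 6 days = Aug 24, 2011.

Wednesday, August 24, 2011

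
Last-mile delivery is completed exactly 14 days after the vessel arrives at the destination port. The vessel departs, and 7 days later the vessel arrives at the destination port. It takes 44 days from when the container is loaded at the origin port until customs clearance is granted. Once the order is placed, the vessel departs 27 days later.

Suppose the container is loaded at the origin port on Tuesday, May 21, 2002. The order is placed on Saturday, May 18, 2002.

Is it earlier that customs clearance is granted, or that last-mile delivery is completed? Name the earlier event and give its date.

The container is loaded at the origin port: May 21, 2002.
Customs clearance is granted: May 21, 2002 + 44 days = Jul 4, 2002.
The order is placed: May 18, 2002.
The vessel departs: May 18, 2002 + 27 days = Jun 14, 2002.
The vessel arrives at the destination port: Jun 14, 2002 + 7 days = Jun 21, 2002.
Last-mile delivery is completed: Jun 21, 2002 + 14 days = Jul 5, 2002.
Comparing: customs clearance is granted on Jul 4, 2002 vs last-mile delivery is completed on Jul 5, 2002. Earlier: customs clearance is granted.

Customs clearance is granted — Thursday, July 4, 2002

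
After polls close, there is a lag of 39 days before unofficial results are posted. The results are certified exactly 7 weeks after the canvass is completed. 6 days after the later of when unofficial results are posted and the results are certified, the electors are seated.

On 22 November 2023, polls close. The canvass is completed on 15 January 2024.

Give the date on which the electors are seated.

10 March 2024

Polls close: Nov 22, 2023.
Unofficial results are posted: Nov 22, 2023 + 39 days = Dec 31, 2023.
The canvass is completed: Jan 15, 2024.
The results are certified: Jan 15, 2024 + 7 weeks = Mar 4, 2024.
Both prerequisites met — unofficial results are posted (Dec 31, 2023), the results are certified (Mar 4, 2024); the later is Mar 4, 2024.
The electors are seated: Mar 4, 2024 + 6 days = Mar 10, 2024.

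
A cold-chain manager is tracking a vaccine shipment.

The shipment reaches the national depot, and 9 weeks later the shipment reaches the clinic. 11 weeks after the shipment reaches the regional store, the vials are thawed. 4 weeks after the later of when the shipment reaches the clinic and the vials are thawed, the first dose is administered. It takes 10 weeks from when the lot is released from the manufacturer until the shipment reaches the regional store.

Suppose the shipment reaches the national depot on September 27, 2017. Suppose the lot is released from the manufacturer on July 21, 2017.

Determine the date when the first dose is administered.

January 12, 2018

The shipment reaches the national depot: Sep 27, 2017.
The shipment reaches the clinic: Sep 27, 2017 + 9 weeks = Nov 29, 2017.
The lot is released from the manufacturer: Jul 21, 2017.
The shipment reaches the regional store: Jul 21, 2017 + 10 weeks = Sep 29, 2017.
The vials are thawed: Sep 29, 2017 + 11 weeks = Dec 15, 2017.
Both prerequisites met — the shipment reaches the clinic (Nov 29, 2017), the vials are thawed (Dec 15, 2017); the later is Dec 15, 2017.
The first dose is administered: Dec 15, 2017 + 4 weeks = Jan 12, 2018.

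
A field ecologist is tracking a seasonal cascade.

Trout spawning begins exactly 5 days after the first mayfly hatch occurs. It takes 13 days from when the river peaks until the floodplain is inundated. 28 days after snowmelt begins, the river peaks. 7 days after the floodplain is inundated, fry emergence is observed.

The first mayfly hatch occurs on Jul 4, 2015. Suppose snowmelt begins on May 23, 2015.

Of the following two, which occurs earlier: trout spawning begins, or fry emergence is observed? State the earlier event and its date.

Trout spawning begins — Jul 9, 2015

The first mayfly hatch occurs: Jul 4, 2015.
Trout spawning begins: Jul 4, 2015 + 5 days = Jul 9, 2015.
Snowmelt begins: May 23, 2015.
The river peaks: May 23, 2015 + 28 days = Jun 20, 2015.
The floodplain is inundated: Jun 20, 2015 + 13 days = Jul 3, 2015.
Fry emergence is observed: Jul 3, 2015 + 7 days = Jul 10, 2015.
Comparing: trout spawning begins on Jul 9, 2015 vs fry emergence is observed on Jul 10, 2015. Earlier: trout spawning begins.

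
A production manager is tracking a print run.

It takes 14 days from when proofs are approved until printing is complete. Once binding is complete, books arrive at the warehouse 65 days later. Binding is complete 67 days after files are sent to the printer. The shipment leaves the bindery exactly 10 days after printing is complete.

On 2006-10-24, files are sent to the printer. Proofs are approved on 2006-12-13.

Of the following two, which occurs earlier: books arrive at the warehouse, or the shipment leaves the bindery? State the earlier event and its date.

Files are sent to the printer: Oct 24, 2006.
Binding is complete: Oct 24, 2006 + 67 days = Dec 30, 2006.
Books arrive at the warehouse: Dec 30, 2006 + 65 days = Mar 5, 2007.
Proofs are approved: Dec 13, 2006.
Printing is complete: Dec 13, 2006 + 14 days = Dec 27, 2006.
The shipment leaves the bindery: Dec 27, 2006 + 10 days = Jan 6, 2007.
Comparing: books arrive at the warehouse on Mar 5, 2007 vs the shipment leaves the bindery on Jan 6, 2007. Earlier: the shipment leaves the bindery.

The shipment leaves the bindery — 2007-01-06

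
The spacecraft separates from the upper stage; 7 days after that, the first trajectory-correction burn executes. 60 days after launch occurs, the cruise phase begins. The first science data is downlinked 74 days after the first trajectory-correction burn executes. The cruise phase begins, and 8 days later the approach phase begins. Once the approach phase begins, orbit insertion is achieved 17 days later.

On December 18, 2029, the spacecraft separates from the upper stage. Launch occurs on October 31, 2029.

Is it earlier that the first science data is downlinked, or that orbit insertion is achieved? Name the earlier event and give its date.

The spacecraft separates from the upper stage: Dec 18, 2029.
The first trajectory-correction burn executes: Dec 18, 2029 + 7 days = Dec 25, 2029.
The first science data is downlinked: Dec 25, 2029 + 74 days = Mar 9, 2030.
Launch occurs: Oct 31, 2029.
The cruise phase begins: Oct 31, 2029 + 60 days = Dec 30, 2029.
The approach phase begins: Dec 30, 2029 + 8 days = Jan 7, 2030.
Orbit insertion is achieved: Jan 7, 2030 + 17 days = Jan 24, 2030.
Comparing: the first science data is downlinked on Mar 9, 2030 vs orbit insertion is achieved on Jan 24, 2030. Earlier: orbit insertion is achieved.

Orbit insertion is achieved — January 24, 2030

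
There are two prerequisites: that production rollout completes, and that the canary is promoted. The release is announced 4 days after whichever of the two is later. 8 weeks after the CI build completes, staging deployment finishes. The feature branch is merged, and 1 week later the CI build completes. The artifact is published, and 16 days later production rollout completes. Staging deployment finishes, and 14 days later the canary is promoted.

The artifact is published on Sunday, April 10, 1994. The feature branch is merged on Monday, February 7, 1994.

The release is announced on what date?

The artifact is published: Apr 10, 1994.
Production rollout completes: Apr 10, 1994 + 16 days = Apr 26, 1994.
The feature branch is merged: Feb 7, 1994.
The CI build completes: Feb 7, 1994 + 1 week = Feb 14, 1994.
Staging deployment finishes: Feb 14, 1994 + 8 weeks = Apr 11, 1994.
The canary is promoted: Apr 11, 1994 + 14 days = Apr 25, 1994.
Both prerequisites met — production rollout completes (Apr 26, 1994), the canary is promoted (Apr 25, 1994); the later is Apr 26, 1994.
The release is announced: Apr 26, 1994 + 4 days = Apr 30, 1994.

Saturday, April 30, 1994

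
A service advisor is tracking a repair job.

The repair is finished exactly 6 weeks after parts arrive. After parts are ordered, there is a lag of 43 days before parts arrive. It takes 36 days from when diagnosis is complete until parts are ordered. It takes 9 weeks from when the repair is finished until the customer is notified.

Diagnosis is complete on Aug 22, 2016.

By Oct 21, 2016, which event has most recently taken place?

Diagnosis is complete: Aug 22, 2016.
Parts are ordered: Aug 22, 2016 + 36 days = Sep 27, 2016.
Parts arrive: Sep 27, 2016 + 43 days = Nov 9, 2016.
The repair is finished: Nov 9, 2016 + 6 weeks = Dec 21, 2016.
The customer is notified: Dec 21, 2016 + 9 weeks = Feb 22, 2017.
Oct 21, 2016 falls between when parts are ordered (Sep 27, 2016) and when parts arrive (Nov 9, 2016).

Parts are ordered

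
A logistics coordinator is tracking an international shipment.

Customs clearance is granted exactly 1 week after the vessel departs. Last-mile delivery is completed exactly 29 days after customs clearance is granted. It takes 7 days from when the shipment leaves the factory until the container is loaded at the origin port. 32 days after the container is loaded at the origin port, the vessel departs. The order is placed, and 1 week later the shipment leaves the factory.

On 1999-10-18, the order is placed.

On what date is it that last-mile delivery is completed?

2000-01-08

The order is placed: Oct 18, 1999.
The shipment leaves the factory: Oct 18, 1999 + 1 week = Oct 25, 1999.
The container is loaded at the origin port: Oct 25, 1999 + 7 days = Nov 1, 1999.
The vessel departs: Nov 1, 1999 + 32 days = Dec 3, 1999.
Customs clearance is granted: Dec 3, 1999 + 1 week = Dec 10, 1999.
Last-mile delivery is completed: Dec 10, 1999 + 29 days = Jan 8, 2000.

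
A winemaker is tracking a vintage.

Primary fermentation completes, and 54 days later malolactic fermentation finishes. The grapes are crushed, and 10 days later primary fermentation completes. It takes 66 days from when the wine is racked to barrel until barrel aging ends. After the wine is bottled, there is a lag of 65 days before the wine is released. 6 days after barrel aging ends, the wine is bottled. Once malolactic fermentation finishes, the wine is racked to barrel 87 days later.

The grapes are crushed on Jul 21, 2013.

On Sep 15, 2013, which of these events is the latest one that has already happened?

Primary fermentation completes

The grapes are crushed: Jul 21, 2013.
Primary fermentation completes: Jul 21, 2013 + 10 days = Jul 31, 2013.
Malolactic fermentation finishes: Jul 31, 2013 + 54 days = Sep 23, 2013.
The wine is racked to barrel: Sep 23, 2013 + 87 days = Dec 19, 2013.
Barrel aging ends: Dec 19, 2013 + 66 days = Feb 23, 2014.
The wine is bottled: Feb 23, 2014 + 6 days = Mar 1, 2014.
The wine is released: Mar 1, 2014 + 65 days = May 5, 2014.
Sep 15, 2013 falls between when primary fermentation completes (Jul 31, 2013) and when malolactic fermentation finishes (Sep 23, 2013).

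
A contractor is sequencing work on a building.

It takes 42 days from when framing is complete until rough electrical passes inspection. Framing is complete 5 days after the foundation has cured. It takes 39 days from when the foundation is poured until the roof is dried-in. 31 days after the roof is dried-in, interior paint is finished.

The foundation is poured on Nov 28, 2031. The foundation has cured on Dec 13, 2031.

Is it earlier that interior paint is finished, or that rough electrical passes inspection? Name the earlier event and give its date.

Rough electrical passes inspection — Jan 29, 2032

The foundation is poured: Nov 28, 2031.
The roof is dried-in: Nov 28, 2031 + 39 days = Jan 6, 2032.
Interior paint is finished: Jan 6, 2032 + 31 days = Feb 6, 2032.
The foundation has cured: Dec 13, 2031.
Framing is complete: Dec 13, 2031 + 5 days = Dec 18, 2031.
Rough electrical passes inspection: Dec 18, 2031 + 42 days = Jan 29, 2032.
Comparing: interior paint is finished on Feb 6, 2032 vs rough electrical passes inspection on Jan 29, 2032. Earlier: rough electrical passes inspection.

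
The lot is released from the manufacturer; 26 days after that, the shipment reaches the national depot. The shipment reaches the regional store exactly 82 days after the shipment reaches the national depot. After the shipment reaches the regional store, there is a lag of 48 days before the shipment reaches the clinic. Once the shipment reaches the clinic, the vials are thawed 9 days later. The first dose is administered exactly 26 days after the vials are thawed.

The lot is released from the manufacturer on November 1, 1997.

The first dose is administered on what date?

The lot is released from the manufacturer: Nov 1, 1997.
The shipment reaches the national depot: Nov 1, 1997 + 26 days = Nov 27, 1997.
The shipment reaches the regional store: Nov 27, 1997 + 82 days = Feb 17, 1998.
The shipment reaches the clinic: Feb 17, 1998 + 48 days = Apr 6, 1998.
The vials are thawed: Apr 6, 1998 + 9 days = Apr 15, 1998.
The first dose is administered: Apr 15, 1998 + 26 days = May 11, 1998.

May 11, 1998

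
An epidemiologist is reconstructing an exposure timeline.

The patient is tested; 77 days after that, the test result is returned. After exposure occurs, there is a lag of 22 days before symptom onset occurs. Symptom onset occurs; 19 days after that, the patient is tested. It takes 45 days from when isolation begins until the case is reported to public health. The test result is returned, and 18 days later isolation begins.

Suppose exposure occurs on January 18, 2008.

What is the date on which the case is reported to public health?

Exposure occurs: Jan 18, 2008.
Symptom onset occurs: Jan 18, 2008 + 22 days = Feb 9, 2008.
The patient is tested: Feb 9, 2008 + 19 days = Feb 28, 2008.
The test result is returned: Feb 28, 2008 + 77 days = May 15, 2008.
Isolation begins: May 15, 2008 + 18 days = Jun 2, 2008.
The case is reported to public health: Jun 2, 2008 + 45 days = Jul 17, 2008.

July 17, 2008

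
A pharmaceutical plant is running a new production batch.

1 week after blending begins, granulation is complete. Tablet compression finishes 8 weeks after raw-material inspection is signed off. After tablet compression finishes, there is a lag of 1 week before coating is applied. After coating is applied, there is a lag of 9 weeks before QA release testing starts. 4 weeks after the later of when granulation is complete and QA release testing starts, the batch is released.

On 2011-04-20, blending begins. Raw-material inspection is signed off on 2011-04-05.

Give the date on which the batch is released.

2011-09-06

Blending begins: Apr 20, 2011.
Granulation is complete: Apr 20, 2011 + 1 week = Apr 27, 2011.
Raw-material inspection is signed off: Apr 5, 2011.
Tablet compression finishes: Apr 5, 2011 + 8 weeks = May 31, 2011.
Coating is applied: May 31, 2011 + 1 week = Jun 7, 2011.
QA release testing starts: Jun 7, 2011 + 9 weeks = Aug 9, 2011.
Both prerequisites met — granulation is complete (Apr 27, 2011), QA release testing starts (Aug 9, 2011); the later is Aug 9, 2011.
The batch is released: Aug 9, 2011 + 4 weeks = Sep 6, 2011.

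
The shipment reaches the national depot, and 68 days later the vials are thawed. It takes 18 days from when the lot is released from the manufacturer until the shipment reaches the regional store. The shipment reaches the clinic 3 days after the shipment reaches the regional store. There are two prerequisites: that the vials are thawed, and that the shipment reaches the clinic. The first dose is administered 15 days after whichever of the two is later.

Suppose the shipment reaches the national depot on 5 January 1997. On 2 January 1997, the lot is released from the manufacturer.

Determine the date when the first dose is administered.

The shipment reaches the national depot: Jan 5, 1997.
The vials are thawed: Jan 5, 1997 + 68 days = Mar 14, 1997.
The lot is released from the manufacturer: Jan 2, 1997.
The shipment reaches the regional store: Jan 2, 1997 + 18 days = Jan 20, 1997.
The shipment reaches the clinic: Jan 20, 1997 + 3 days = Jan 23, 1997.
Both prerequisites met — the vials are thawed (Mar 14, 1997), the shipment reaches the clinic (Jan 23, 1997); the later is Mar 14, 1997.
The first dose is administered: Mar 14, 1997 + 15 days = Mar 29, 1997.

29 March 1997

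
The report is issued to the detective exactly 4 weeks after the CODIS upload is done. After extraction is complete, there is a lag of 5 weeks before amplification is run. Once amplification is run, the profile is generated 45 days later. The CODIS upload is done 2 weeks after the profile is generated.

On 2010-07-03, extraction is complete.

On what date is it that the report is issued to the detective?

2010-11-02

Extraction is complete: Jul 3, 2010.
Amplification is run: Jul 3, 2010 + 5 weeks = Aug 7, 2010.
The profile is generated: Aug 7, 2010 + 45 days = Sep 21, 2010.
The CODIS upload is done: Sep 21, 2010 + 2 weeks = Oct 5, 2010.
The report is issued to the detective: Oct 5, 2010 + 4 weeks = Nov 2, 2010.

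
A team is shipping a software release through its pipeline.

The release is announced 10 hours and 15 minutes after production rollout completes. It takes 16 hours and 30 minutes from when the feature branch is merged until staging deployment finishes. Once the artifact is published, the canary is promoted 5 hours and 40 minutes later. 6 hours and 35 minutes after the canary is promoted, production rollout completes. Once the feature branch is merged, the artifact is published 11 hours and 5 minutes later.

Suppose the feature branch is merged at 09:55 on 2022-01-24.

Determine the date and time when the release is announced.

The feature branch is merged: 09:55 Jan 24, 2022.
The artifact is published: 09:55 Jan 24, 2022 + 11h05m = 21:00 Jan 24, 2022.
The canary is promoted: 21:00 Jan 24, 2022 + 5h40m = 02:40 Jan 25, 2022.
Production rollout completes: 02:40 Jan 25, 2022 + 6h35m = 09:15 Jan 25, 2022.
The release is announced: 09:15 Jan 25, 2022 + 10h15m = 19:30 Jan 25, 2022.

19:30 on 2022-01-25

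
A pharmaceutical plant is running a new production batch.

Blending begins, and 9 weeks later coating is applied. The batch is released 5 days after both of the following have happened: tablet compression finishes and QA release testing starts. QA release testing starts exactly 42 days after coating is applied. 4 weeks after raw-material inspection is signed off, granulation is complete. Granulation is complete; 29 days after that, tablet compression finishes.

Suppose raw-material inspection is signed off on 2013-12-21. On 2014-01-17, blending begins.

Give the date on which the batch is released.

Raw-material inspection is signed off: Dec 21, 2013.
Granulation is complete: Dec 21, 2013 + 4 weeks = Jan 18, 2014.
Tablet compression finishes: Jan 18, 2014 + 29 days = Feb 16, 2014.
Blending begins: Jan 17, 2014.
Coating is applied: Jan 17, 2014 + 9 weeks = Mar 21, 2014.
QA release testing starts: Mar 21, 2014 + 42 days = May 2, 2014.
Both prerequisites met — tablet compression finishes (Feb 16, 2014), QA release testing starts (May 2, 2014); the later is May 2, 2014.
The batch is released: May 2, 2014 + 5 days = May 7, 2014.

2014-05-07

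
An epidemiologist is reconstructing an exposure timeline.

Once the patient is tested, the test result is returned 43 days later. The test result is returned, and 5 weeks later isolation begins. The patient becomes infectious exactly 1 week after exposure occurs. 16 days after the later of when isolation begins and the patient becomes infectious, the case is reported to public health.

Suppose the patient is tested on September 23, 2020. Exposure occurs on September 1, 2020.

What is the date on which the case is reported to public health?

The patient is tested: Sep 23, 2020.
The test result is returned: Sep 23, 2020 + 43 days = Nov 5, 2020.
Isolation begins: Nov 5, 2020 + 5 weeks = Dec 10, 2020.
Exposure occurs: Sep 1, 2020.
The patient becomes infectious: Sep 1, 2020 + 1 week = Sep 8, 2020.
Both prerequisites met — isolation begins (Dec 10, 2020), the patient becomes infectious (Sep 8, 2020); the later is Dec 10, 2020.
The case is reported to public health: Dec 10, 2020 + 16 days = Dec 26, 2020.

December 26, 2020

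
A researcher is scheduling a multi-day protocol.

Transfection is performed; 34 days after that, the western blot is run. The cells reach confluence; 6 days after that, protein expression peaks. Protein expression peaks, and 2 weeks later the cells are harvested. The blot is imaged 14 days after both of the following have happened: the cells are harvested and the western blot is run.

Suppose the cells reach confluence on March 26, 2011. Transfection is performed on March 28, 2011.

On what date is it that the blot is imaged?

The cells reach confluence: Mar 26, 2011.
Protein expression peaks: Mar 26, 2011 + 6 days = Apr 1, 2011.
The cells are harvested: Apr 1, 2011 + 2 weeks = Apr 15, 2011.
Transfection is performed: Mar 28, 2011.
The western blot is run: Mar 28, 2011 + 34 days = May 1, 2011.
Both prerequisites met — the cells are harvested (Apr 15, 2011), the western blot is run (May 1, 2011); the later is May 1, 2011.
The blot is imaged: May 1, 2011 + 14 days = May 15, 2011.

May 15, 2011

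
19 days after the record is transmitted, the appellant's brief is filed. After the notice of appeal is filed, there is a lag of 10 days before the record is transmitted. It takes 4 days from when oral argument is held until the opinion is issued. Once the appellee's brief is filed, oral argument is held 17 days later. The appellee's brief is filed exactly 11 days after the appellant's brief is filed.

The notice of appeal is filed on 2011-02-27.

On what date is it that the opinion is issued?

2011-04-29

The notice of appeal is filed: Feb 27, 2011.
The record is transmitted: Feb 27, 2011 + 10 days = Mar 9, 2011.
The appellant's brief is filed: Mar 9, 2011 + 19 days = Mar 28, 2011.
The appellee's brief is filed: Mar 28, 2011 + 11 days = Apr 8, 2011.
Oral argument is held: Apr 8, 2011 + 17 days = Apr 25, 2011.
The opinion is issued: Apr 25, 2011 + 4 days = Apr 29, 2011.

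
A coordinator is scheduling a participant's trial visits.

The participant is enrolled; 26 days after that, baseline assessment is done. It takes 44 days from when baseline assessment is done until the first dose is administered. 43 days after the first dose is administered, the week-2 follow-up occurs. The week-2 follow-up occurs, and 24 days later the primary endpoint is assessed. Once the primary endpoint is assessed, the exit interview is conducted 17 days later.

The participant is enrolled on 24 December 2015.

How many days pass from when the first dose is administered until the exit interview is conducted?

Causal path: the first dose is administered → the week-2 follow-up occurs → the primary endpoint is assessed → the exit interview is conducted.
Total delay along the path: 43 + 24 + 17 = 84 days.

84 days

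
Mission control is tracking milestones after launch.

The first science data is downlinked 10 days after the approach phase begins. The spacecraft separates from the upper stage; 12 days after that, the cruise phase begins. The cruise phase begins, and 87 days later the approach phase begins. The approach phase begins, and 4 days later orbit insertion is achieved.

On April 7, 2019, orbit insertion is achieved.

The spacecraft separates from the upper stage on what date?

Orbit insertion is achieved: Apr 7, 2019.
The approach phase begins: Apr 7, 2019 − 4 days = Apr 3, 2019.
The cruise phase begins: Apr 3, 2019 − 87 days = Jan 6, 2019.
The spacecraft separates from the upper stage: Jan 6, 2019 − 12 days = Dec 25, 2018.

December 25, 2018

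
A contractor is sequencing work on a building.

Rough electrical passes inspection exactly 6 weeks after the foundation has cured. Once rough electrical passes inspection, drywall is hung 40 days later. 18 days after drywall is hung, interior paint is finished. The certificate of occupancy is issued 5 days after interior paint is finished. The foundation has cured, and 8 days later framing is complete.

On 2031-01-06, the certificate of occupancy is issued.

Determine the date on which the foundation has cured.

2030-09-23

The certificate of occupancy is issued: Jan 6, 2031.
Interior paint is finished: Jan 6, 2031 − 5 days = Jan 1, 2031.
Drywall is hung: Jan 1, 2031 − 18 days = Dec 14, 2030.
Rough electrical passes inspection: Dec 14, 2030 − 40 days = Nov 4, 2030.
The foundation has cured: Nov 4, 2030 − 6 weeks = Sep 23, 2030.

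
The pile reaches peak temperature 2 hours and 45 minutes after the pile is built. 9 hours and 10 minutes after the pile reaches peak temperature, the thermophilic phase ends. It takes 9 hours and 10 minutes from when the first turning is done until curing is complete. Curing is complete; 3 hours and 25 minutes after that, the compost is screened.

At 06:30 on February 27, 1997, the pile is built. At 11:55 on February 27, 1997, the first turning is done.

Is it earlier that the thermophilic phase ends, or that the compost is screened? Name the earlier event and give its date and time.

The thermophilic phase ends — 18:25 on February 27, 1997

The pile is built: 06:30 Feb 27, 1997.
The pile reaches peak temperature: 06:30 Feb 27, 1997 + 2h45m = 09:15 Feb 27, 1997.
The thermophilic phase ends: 09:15 Feb 27, 1997 + 9h10m = 18:25 Feb 27, 1997.
The first turning is done: 11:55 Feb 27, 1997.
Curing is complete: 11:55 Feb 27, 1997 + 9h10m = 21:05 Feb 27, 1997.
The compost is screened: 21:05 Feb 27, 1997 + 3h25m = 00:30 Feb 28, 1997.
Comparing: the thermophilic phase ends at 18:25 Feb 27, 1997 vs the compost is screened at 00:30 Feb 28, 1997. Earlier: the thermophilic phase ends.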